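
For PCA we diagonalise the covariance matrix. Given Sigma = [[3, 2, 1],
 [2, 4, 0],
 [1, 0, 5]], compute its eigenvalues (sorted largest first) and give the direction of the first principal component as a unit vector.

Step 1 — characteristic polynomial p(λ) = det(λI - Sigma) = λ³ - tr·λ² + c_1·λ - det, where tr = trace, c_1 = sum of the principal 2×2 minors, det = det(Sigma):
  tr = 3 + 4 + 5 = 12,
  c_1 = (3·4 - (2)²) + (3·5 - (1)²) + (4·5 - (0)²) = 8 + 14 + 20 = 42,
  det = 3·(4·5 - (0)²) - (2)·((2)·5 - (0)·(1)) + (1)·((2)·(0) - 4·(1)) = 3·(20) - (2)·(10) + (1)·(-4) = 36.
  So p(λ) = λ³ - 12λ² + 42λ - 36.
Step 2 — look for an integer root (rational root theorem: any rational root is an integer divisor of 36). Testing λ = 6:
  p(6) = 216 - 432 + 252 - 36 = 0  ✓
  Dividing out (λ - 6): p(λ) = (λ - 6)(λ² - 6λ + 6).
Step 3 — remaining eigenvalues from the quadratic λ² - 6λ + 6 = 0:
  Δ = 6² - 4·6 = 36 - 24 = 12,  λ = (6 ± √12)/2 = (6 ± 3.4641)/2 ≈ 4.7321 or 1.2679.
  Sorted: λ_1 = 6,  λ_2 = 4.7321,  λ_3 = 1.2679  (check: sum = 12 = tr ✓).

Step 4 — unit eigenvector for λ_1 = 6: v spans the null space of (Sigma - λ_1 I), whose rows are
  r_1 = (-3, 2, 1),  r_2 = (2, -2, 0),  r_3 = (1, 0, -1).
  v is orthogonal to every row, so take v ∝ r_1 × r_2 = ((2)·(0) - (1)·(-2), (1)·(2) - (-3)·(0), (-3)·(-2) - (2)·(2)) = (2, 2, 2).
  Rescale (divide by 2): u = (1, 1, 1).
  ||u|| = √((1)² + (1)² + (1)²) = √(3) ≈ 1.7321,  v_1 = u/||u|| ≈ (0.5774, 0.5774, 0.5774) (||v_1|| = 1).

λ_1 = 6,  λ_2 = 4.7321,  λ_3 = 1.2679;  v_1 ≈ (0.5774, 0.5774, 0.5774)


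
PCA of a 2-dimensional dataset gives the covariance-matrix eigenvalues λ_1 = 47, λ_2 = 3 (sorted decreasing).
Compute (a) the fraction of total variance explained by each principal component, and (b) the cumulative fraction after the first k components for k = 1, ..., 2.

Step 1 — total variance = trace(Sigma) = Σ λ_i = 47 + 3 = 50.

Step 2 — fraction explained by component i = λ_i / Σ λ:
  PC1: 47/50 = 0.94
  PC2: 3/50 = 0.06

Step 3 — cumulative fraction after k components = (λ_1 + ... + λ_k) / Σ λ:
  k = 1: 47/50 = 0.94
  k = 2: (47 + 3)/50 = 50/50 = 1

Summary (fraction, with percent):

explained: PC1 0.94 (94%), PC2 0.06 (6%);  cumulative: 0.94, 1


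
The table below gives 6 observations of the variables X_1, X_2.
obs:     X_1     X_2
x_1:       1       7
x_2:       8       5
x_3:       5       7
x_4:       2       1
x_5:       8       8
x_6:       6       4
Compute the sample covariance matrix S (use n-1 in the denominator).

Step 1 — column means:
  mean(X_1) = (1 + 8 + 5 + 2 + 8 + 6) / 6 = 30/6 = 5
  mean(X_2) = (7 + 5 + 7 + 1 + 8 + 4) / 6 = 32/6 = 5.3333

Step 2 — sample covariance S[i,j] = (1/(n-1)) · Σ_k (x_{k,i} - mean_i) · (x_{k,j} - mean_j), with n-1 = 5.
  S[X_1,X_1] = ((-4)·(-4) + (3)·(3) + (0)·(0) + (-3)·(-3) + (3)·(3) + (1)·(1)) / 5 = 44/5 = 8.8
  S[X_1,X_2] = ((-4)·(1.6667) + (3)·(-0.3333) + (0)·(1.6667) + (-3)·(-4.3333) + (3)·(2.6667) + (1)·(-1.3333)) / 5 = 12/5 = 2.4
  S[X_2,X_2] = ((1.6667)·(1.6667) + (-0.3333)·(-0.3333) + (1.6667)·(1.6667) + (-4.3333)·(-4.3333) + (2.6667)·(2.6667) + (-1.3333)·(-1.3333)) / 5 = 33.3333/5 = 6.6667

S is symmetric (S[j,i] = S[i,j]). Assembling:

S = [[8.8, 2.4],
 [2.4, 6.6667]]


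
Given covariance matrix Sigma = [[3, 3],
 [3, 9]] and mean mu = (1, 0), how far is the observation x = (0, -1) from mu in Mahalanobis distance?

Step 1 — centre the observation: (x - mu) = (-1, -1).

Step 2 — invert Sigma. det(Sigma) = 3·9 - (3)² = 18.
  Sigma^{-1} = (1/det) · [[d, -b], [-b, a]] = [[0.5, -0.1667],
 [-0.1667, 0.1667]].

Step 3 — form the quadratic (x - mu)^T · Sigma^{-1} · (x - mu):
  Sigma^{-1} · (x - mu) = (-0.3333, 0).
  (x - mu)^T · [Sigma^{-1} · (x - mu)] = (-1)·(-0.3333) + (-1)·(0) = 0.3333.

Step 4 — take square root: d = √(0.3333) ≈ 0.5774.

d(x, mu) = √(0.3333) ≈ 0.5774


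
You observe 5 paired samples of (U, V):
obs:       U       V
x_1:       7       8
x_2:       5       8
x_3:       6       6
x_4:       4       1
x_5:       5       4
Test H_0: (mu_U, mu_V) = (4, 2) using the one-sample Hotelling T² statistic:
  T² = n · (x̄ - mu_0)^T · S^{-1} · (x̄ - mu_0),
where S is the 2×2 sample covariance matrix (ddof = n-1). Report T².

Step 1 — sample mean vector:
  mean(U) = (7 + 5 + 6 + 4 + 5) / 5 = 27/5 = 5.4
  mean(V) = (8 + 8 + 6 + 1 + 4) / 5 = 27/5 = 5.4
  x̄ = (5.4, 5.4),  deviation x̄ - mu_0 = (5.4, 5.4) - (4, 2) = (1.4, 3.4).

Step 2 — sample covariance matrix, S[i,j] = (1/(n-1)) · Σ_k (x_{k,i} - mean_i) · (x_{k,j} - mean_j), divisor n-1 = 4:
  S[U,U] = ((1.6)·(1.6) + (-0.4)·(-0.4) + (0.6)·(0.6) + (-1.4)·(-1.4) + (-0.4)·(-0.4)) / 4 = 5.2/4 = 1.3
  S[U,V] = ((1.6)·(2.6) + (-0.4)·(2.6) + (0.6)·(0.6) + (-1.4)·(-4.4) + (-0.4)·(-1.4)) / 4 = 10.2/4 = 2.55
  S[V,V] = ((2.6)·(2.6) + (2.6)·(2.6) + (0.6)·(0.6) + (-4.4)·(-4.4) + (-1.4)·(-1.4)) / 4 = 35.2/4 = 8.8
  S = [[1.3, 2.55],
 [2.55, 8.8]].

Step 3 — invert S. det(S) = 1.3·8.8 - (2.55)² = 4.9375.
  S^{-1} = (1/det) · [[d, -b], [-b, a]] = [[1.7823, -0.5165],
 [-0.5165, 0.2633]].

Step 4 — quadratic form (x̄ - mu_0)^T · S^{-1} · (x̄ - mu_0):
  S^{-1} · (x̄ - mu_0) = (0.7392, 0.1722),
  (x̄ - mu_0)^T · [...] = (1.4)·(0.7392) + (3.4)·(0.1722) = 1.6203.

Step 5 — scale by n: T² = 5 · 1.6203 = 8.1013.

T² ≈ 8.1013


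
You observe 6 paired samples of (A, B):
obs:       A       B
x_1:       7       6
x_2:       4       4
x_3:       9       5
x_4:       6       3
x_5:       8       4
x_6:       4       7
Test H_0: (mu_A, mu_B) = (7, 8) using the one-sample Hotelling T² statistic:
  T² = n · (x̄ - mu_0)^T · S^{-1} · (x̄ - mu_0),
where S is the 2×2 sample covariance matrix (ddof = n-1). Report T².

Step 1 — sample mean vector:
  mean(A) = (7 + 4 + 9 + 6 + 8 + 4) / 6 = 38/6 = 6.3333
  mean(B) = (6 + 4 + 5 + 3 + 4 + 7) / 6 = 29/6 = 4.8333
  x̄ = (6.3333, 4.8333),  deviation x̄ - mu_0 = (6.3333, 4.8333) - (7, 8) = (-0.6667, -3.1667).

Step 2 — sample covariance matrix, S[i,j] = (1/(n-1)) · Σ_k (x_{k,i} - mean_i) · (x_{k,j} - mean_j), divisor n-1 = 5:
  S[A,A] = ((0.6667)·(0.6667) + (-2.3333)·(-2.3333) + (2.6667)·(2.6667) + (-0.3333)·(-0.3333) + (1.6667)·(1.6667) + (-2.3333)·(-2.3333)) / 5 = 21.3333/5 = 4.2667
  S[A,B] = ((0.6667)·(1.1667) + (-2.3333)·(-0.8333) + (2.6667)·(0.1667) + (-0.3333)·(-1.8333) + (1.6667)·(-0.8333) + (-2.3333)·(2.1667)) / 5 = -2.6667/5 = -0.5333
  S[B,B] = ((1.1667)·(1.1667) + (-0.8333)·(-0.8333) + (0.1667)·(0.1667) + (-1.8333)·(-1.8333) + (-0.8333)·(-0.8333) + (2.1667)·(2.1667)) / 5 = 10.8333/5 = 2.1667
  S = [[4.2667, -0.5333],
 [-0.5333, 2.1667]].

Step 3 — invert S. det(S) = 4.2667·2.1667 - (-0.5333)² = 8.96.
  S^{-1} = (1/det) · [[d, -b], [-b, a]] = [[0.2418, 0.0595],
 [0.0595, 0.4762]].

Step 4 — quadratic form (x̄ - mu_0)^T · S^{-1} · (x̄ - mu_0):
  S^{-1} · (x̄ - mu_0) = (-0.3497, -1.5476),
  (x̄ - mu_0)^T · [...] = (-0.6667)·(-0.3497) + (-3.1667)·(-1.5476) = 5.1339.

Step 5 — scale by n: T² = 6 · 5.1339 = 30.8036.

T² ≈ 30.8036


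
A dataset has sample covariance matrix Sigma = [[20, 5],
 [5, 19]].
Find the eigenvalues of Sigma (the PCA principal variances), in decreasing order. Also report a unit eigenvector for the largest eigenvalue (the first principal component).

Step 1 — characteristic polynomial of 2×2 Sigma:
  det(Sigma - λI) = λ² - trace · λ + det = 0.
  trace = 20 + 19 = 39, det = 20·19 - (5)² = 355.
Step 2 — discriminant:
  Δ = trace² - 4·det = 1521 - 1420 = 101.
Step 3 — eigenvalues:
  λ = (trace ± √Δ)/2 = (39 ± 10.0499)/2,
  λ_1 = 24.5249,  λ_2 = 14.4751.

Step 4 — unit eigenvector for λ_1: solve (Sigma - λ_1 I)v = 0. First row:
  (20 - 24.5249)·v_x + (5)·v_y = 0, i.e. (-4.5249)·v_x + (5)·v_y = 0,
  so v ∝ (b, λ_1 - a) = (5, 4.5249) = u.
  ||u|| = √((5)² + (4.5249)²) = √(45.4751) ≈ 6.7435,
  v_1 = u/||u|| ≈ (0.7415, 0.671) (||v_1|| = 1).

λ_1 = 24.5249,  λ_2 = 14.4751;  v_1 ≈ (0.7415, 0.671)


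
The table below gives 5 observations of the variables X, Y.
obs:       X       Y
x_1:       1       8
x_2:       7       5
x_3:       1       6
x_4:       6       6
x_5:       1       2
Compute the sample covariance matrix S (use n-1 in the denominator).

Step 1 — column means:
  mean(X) = (1 + 7 + 1 + 6 + 1) / 5 = 16/5 = 3.2
  mean(Y) = (8 + 5 + 6 + 6 + 2) / 5 = 27/5 = 5.4

Step 2 — sample covariance S[i,j] = (1/(n-1)) · Σ_k (x_{k,i} - mean_i) · (x_{k,j} - mean_j), with n-1 = 4.
  S[X,X] = ((-2.2)·(-2.2) + (3.8)·(3.8) + (-2.2)·(-2.2) + (2.8)·(2.8) + (-2.2)·(-2.2)) / 4 = 36.8/4 = 9.2
  S[X,Y] = ((-2.2)·(2.6) + (3.8)·(-0.4) + (-2.2)·(0.6) + (2.8)·(0.6) + (-2.2)·(-3.4)) / 4 = 0.6/4 = 0.15
  S[Y,Y] = ((2.6)·(2.6) + (-0.4)·(-0.4) + (0.6)·(0.6) + (0.6)·(0.6) + (-3.4)·(-3.4)) / 4 = 19.2/4 = 4.8

S is symmetric (S[j,i] = S[i,j]). Assembling:

S = [[9.2, 0.15],
 [0.15, 4.8]]


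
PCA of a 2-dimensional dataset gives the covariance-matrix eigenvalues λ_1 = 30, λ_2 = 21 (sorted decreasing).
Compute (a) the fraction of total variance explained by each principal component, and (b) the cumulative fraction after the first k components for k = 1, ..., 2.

Step 1 — total variance = trace(Sigma) = Σ λ_i = 30 + 21 = 51.

Step 2 — fraction explained by component i = λ_i / Σ λ:
  PC1: 30/51 = 0.5882
  PC2: 21/51 = 0.4118

Step 3 — cumulative fraction after k components = (λ_1 + ... + λ_k) / Σ λ:
  k = 1: 30/51 = 0.5882
  k = 2: (30 + 21)/51 = 51/51 = 1

Summary (fraction, with percent):

explained: PC1 0.5882 (58.82%), PC2 0.4118 (41.18%);  cumulative: 0.5882, 1


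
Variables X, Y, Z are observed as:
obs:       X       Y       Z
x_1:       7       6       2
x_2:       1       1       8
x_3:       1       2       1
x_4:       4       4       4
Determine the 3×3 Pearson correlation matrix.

Step 1 — column means:
  mean(X) = (7 + 1 + 1 + 4) / 4 = 13/4 = 3.25
  mean(Y) = (6 + 1 + 2 + 4) / 4 = 13/4 = 3.25
  mean(Z) = (2 + 8 + 1 + 4) / 4 = 15/4 = 3.75

Step 2 — sample variances and covariances s[i,j] = (1/(n-1)) · Σ_k (x_{k,i} - mean_i) · (x_{k,j} - mean_j), with n-1 = 3:
  s[X,X] = ((3.75)·(3.75) + (-2.25)·(-2.25) + (-2.25)·(-2.25) + (0.75)·(0.75)) / 3 = 24.75/3 = 8.25
  s[X,Y] = ((3.75)·(2.75) + (-2.25)·(-2.25) + (-2.25)·(-1.25) + (0.75)·(0.75)) / 3 = 18.75/3 = 6.25
  s[X,Z] = ((3.75)·(-1.75) + (-2.25)·(4.25) + (-2.25)·(-2.75) + (0.75)·(0.25)) / 3 = -9.75/3 = -3.25
  s[Y,Y] = ((2.75)·(2.75) + (-2.25)·(-2.25) + (-1.25)·(-1.25) + (0.75)·(0.75)) / 3 = 14.75/3 = 4.9167
  s[Y,Z] = ((2.75)·(-1.75) + (-2.25)·(4.25) + (-1.25)·(-2.75) + (0.75)·(0.25)) / 3 = -10.75/3 = -3.5833
  s[Z,Z] = ((-1.75)·(-1.75) + (4.25)·(4.25) + (-2.75)·(-2.75) + (0.25)·(0.25)) / 3 = 28.75/3 = 9.5833
  Sample standard deviations s_i = √(s[i,i]):
  s(X) = √(8.25) = 2.8723
  s(Y) = √(4.9167) = 2.2174
  s(Z) = √(9.5833) = 3.0957

Step 3 — r_{ij} = s_{ij} / (s_i · s_j):
  r[X,X] = 1 (diagonal).
  r[X,Y] = 6.25 / (2.8723 · 2.2174) = 6.25 / 6.3689 = 0.9813
  r[X,Z] = -3.25 / (2.8723 · 3.0957) = -3.25 / 8.8917 = -0.3655
  r[Y,Y] = 1 (diagonal).
  r[Y,Z] = -3.5833 / (2.2174 · 3.0957) = -3.5833 / 6.8643 = -0.522
  r[Z,Z] = 1 (diagonal).

R is symmetric with unit diagonal. Assembling:

R = [[1, 0.9813, -0.3655],
 [0.9813, 1, -0.522],
 [-0.3655, -0.522, 1]]


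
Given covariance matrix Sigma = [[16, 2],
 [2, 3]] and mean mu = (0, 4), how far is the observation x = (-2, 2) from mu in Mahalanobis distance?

Step 1 — centre the observation: (x - mu) = (-2, -2).

Step 2 — invert Sigma. det(Sigma) = 16·3 - (2)² = 44.
  Sigma^{-1} = (1/det) · [[d, -b], [-b, a]] = [[0.0682, -0.0455],
 [-0.0455, 0.3636]].

Step 3 — form the quadratic (x - mu)^T · Sigma^{-1} · (x - mu):
  Sigma^{-1} · (x - mu) = (-0.0455, -0.6364).
  (x - mu)^T · [Sigma^{-1} · (x - mu)] = (-2)·(-0.0455) + (-2)·(-0.6364) = 1.3636.

Step 4 — take square root: d = √(1.3636) ≈ 1.1677.

d(x, mu) = √(1.3636) ≈ 1.1677


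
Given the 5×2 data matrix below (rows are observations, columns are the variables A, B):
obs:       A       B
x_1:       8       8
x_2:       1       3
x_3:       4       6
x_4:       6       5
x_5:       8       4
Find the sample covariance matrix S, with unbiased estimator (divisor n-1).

Step 1 — column means:
  mean(A) = (8 + 1 + 4 + 6 + 8) / 5 = 27/5 = 5.4
  mean(B) = (8 + 3 + 6 + 5 + 4) / 5 = 26/5 = 5.2

Step 2 — sample covariance S[i,j] = (1/(n-1)) · Σ_k (x_{k,i} - mean_i) · (x_{k,j} - mean_j), with n-1 = 4.
  S[A,A] = ((2.6)·(2.6) + (-4.4)·(-4.4) + (-1.4)·(-1.4) + (0.6)·(0.6) + (2.6)·(2.6)) / 4 = 35.2/4 = 8.8
  S[A,B] = ((2.6)·(2.8) + (-4.4)·(-2.2) + (-1.4)·(0.8) + (0.6)·(-0.2) + (2.6)·(-1.2)) / 4 = 12.6/4 = 3.15
  S[B,B] = ((2.8)·(2.8) + (-2.2)·(-2.2) + (0.8)·(0.8) + (-0.2)·(-0.2) + (-1.2)·(-1.2)) / 4 = 14.8/4 = 3.7

S is symmetric (S[j,i] = S[i,j]). Assembling:

S = [[8.8, 3.15],
 [3.15, 3.7]]


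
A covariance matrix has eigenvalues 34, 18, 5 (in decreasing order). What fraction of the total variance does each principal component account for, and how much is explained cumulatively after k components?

Step 1 — total variance = trace(Sigma) = Σ λ_i = 34 + 18 + 5 = 57.

Step 2 — fraction explained by component i = λ_i / Σ λ:
  PC1: 34/57 = 0.5965
  PC2: 18/57 = 0.3158
  PC3: 5/57 = 0.0877

Step 3 — cumulative fraction after k components = (λ_1 + ... + λ_k) / Σ λ:
  k = 1: 34/57 = 0.5965
  k = 2: (34 + 18)/57 = 52/57 = 0.9123
  k = 3: (34 + 18 + 5)/57 = 57/57 = 1

Summary (fraction, with percent):

explained: PC1 0.5965 (59.65%), PC2 0.3158 (31.58%), PC3 0.0877 (8.77%);  cumulative: 0.5965, 0.9123, 1


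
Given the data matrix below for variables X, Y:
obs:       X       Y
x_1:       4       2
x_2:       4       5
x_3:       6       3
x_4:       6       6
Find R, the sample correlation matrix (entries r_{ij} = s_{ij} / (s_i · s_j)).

Step 1 — column means:
  mean(X) = (4 + 4 + 6 + 6) / 4 = 20/4 = 5
  mean(Y) = (2 + 5 + 3 + 6) / 4 = 16/4 = 4

Step 2 — sample variances and covariances s[i,j] = (1/(n-1)) · Σ_k (x_{k,i} - mean_i) · (x_{k,j} - mean_j), with n-1 = 3:
  s[X,X] = ((-1)·(-1) + (-1)·(-1) + (1)·(1) + (1)·(1)) / 3 = 4/3 = 1.3333
  s[X,Y] = ((-1)·(-2) + (-1)·(1) + (1)·(-1) + (1)·(2)) / 3 = 2/3 = 0.6667
  s[Y,Y] = ((-2)·(-2) + (1)·(1) + (-1)·(-1) + (2)·(2)) / 3 = 10/3 = 3.3333
  Sample standard deviations s_i = √(s[i,i]):
  s(X) = √(1.3333) = 1.1547
  s(Y) = √(3.3333) = 1.8257

Step 3 — r_{ij} = s_{ij} / (s_i · s_j):
  r[X,X] = 1 (diagonal).
  r[X,Y] = 0.6667 / (1.1547 · 1.8257) = 0.6667 / 2.1082 = 0.3162
  r[Y,Y] = 1 (diagonal).

R is symmetric with unit diagonal. Assembling:

R = [[1, 0.3162],
 [0.3162, 1]]


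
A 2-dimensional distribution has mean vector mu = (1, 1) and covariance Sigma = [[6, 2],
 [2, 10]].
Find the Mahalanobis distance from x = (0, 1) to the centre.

Step 1 — centre the observation: (x - mu) = (-1, 0).

Step 2 — invert Sigma. det(Sigma) = 6·10 - (2)² = 56.
  Sigma^{-1} = (1/det) · [[d, -b], [-b, a]] = [[0.1786, -0.0357],
 [-0.0357, 0.1071]].

Step 3 — form the quadratic (x - mu)^T · Sigma^{-1} · (x - mu):
  Sigma^{-1} · (x - mu) = (-0.1786, 0.0357).
  (x - mu)^T · [Sigma^{-1} · (x - mu)] = (-1)·(-0.1786) + (0)·(0.0357) = 0.1786.

Step 4 — take square root: d = √(0.1786) ≈ 0.4226.

d(x, mu) = √(0.1786) ≈ 0.4226


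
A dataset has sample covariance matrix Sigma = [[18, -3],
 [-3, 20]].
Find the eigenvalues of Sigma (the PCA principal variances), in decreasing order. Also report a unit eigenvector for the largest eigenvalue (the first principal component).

Step 1 — characteristic polynomial of 2×2 Sigma:
  det(Sigma - λI) = λ² - trace · λ + det = 0.
  trace = 18 + 20 = 38, det = 18·20 - (-3)² = 351.
Step 2 — discriminant:
  Δ = trace² - 4·det = 1444 - 1404 = 40.
Step 3 — eigenvalues:
  λ = (trace ± √Δ)/2 = (38 ± 6.3246)/2,
  λ_1 = 22.1623,  λ_2 = 15.8377.

Step 4 — unit eigenvector for λ_1: solve (Sigma - λ_1 I)v = 0. First row:
  (18 - 22.1623)·v_x + (-3)·v_y = 0, i.e. (-4.1623)·v_x + (-3)·v_y = 0,
  so v ∝ (b, λ_1 - a) = (-3, 4.1623); multiply by -1 so the first entry is positive: u = (3, -4.1623).
  ||u|| = √((3)² + (-4.1623)²) = √(26.3246) ≈ 5.1307,
  v_1 = u/||u|| ≈ (0.5847, -0.8112) (||v_1|| = 1).

λ_1 = 22.1623,  λ_2 = 15.8377;  v_1 ≈ (0.5847, -0.8112)


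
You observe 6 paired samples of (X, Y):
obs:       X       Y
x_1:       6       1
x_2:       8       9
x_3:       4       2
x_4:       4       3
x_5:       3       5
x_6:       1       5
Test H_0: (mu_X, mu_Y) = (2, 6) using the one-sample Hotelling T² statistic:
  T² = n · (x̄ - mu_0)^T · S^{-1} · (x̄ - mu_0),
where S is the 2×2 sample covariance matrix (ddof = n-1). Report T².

Step 1 — sample mean vector:
  mean(X) = (6 + 8 + 4 + 4 + 3 + 1) / 6 = 26/6 = 4.3333
  mean(Y) = (1 + 9 + 2 + 3 + 5 + 5) / 6 = 25/6 = 4.1667
  x̄ = (4.3333, 4.1667),  deviation x̄ - mu_0 = (4.3333, 4.1667) - (2, 6) = (2.3333, -1.8333).

Step 2 — sample covariance matrix, S[i,j] = (1/(n-1)) · Σ_k (x_{k,i} - mean_i) · (x_{k,j} - mean_j), divisor n-1 = 5:
  S[X,X] = ((1.6667)·(1.6667) + (3.6667)·(3.6667) + (-0.3333)·(-0.3333) + (-0.3333)·(-0.3333) + (-1.3333)·(-1.3333) + (-3.3333)·(-3.3333)) / 5 = 29.3333/5 = 5.8667
  S[X,Y] = ((1.6667)·(-3.1667) + (3.6667)·(4.8333) + (-0.3333)·(-2.1667) + (-0.3333)·(-1.1667) + (-1.3333)·(0.8333) + (-3.3333)·(0.8333)) / 5 = 9.6667/5 = 1.9333
  S[Y,Y] = ((-3.1667)·(-3.1667) + (4.8333)·(4.8333) + (-2.1667)·(-2.1667) + (-1.1667)·(-1.1667) + (0.8333)·(0.8333) + (0.8333)·(0.8333)) / 5 = 40.8333/5 = 8.1667
  S = [[5.8667, 1.9333],
 [1.9333, 8.1667]].

Step 3 — invert S. det(S) = 5.8667·8.1667 - (1.9333)² = 44.1733.
  S^{-1} = (1/det) · [[d, -b], [-b, a]] = [[0.1849, -0.0438],
 [-0.0438, 0.1328]].

Step 4 — quadratic form (x̄ - mu_0)^T · S^{-1} · (x̄ - mu_0):
  S^{-1} · (x̄ - mu_0) = (0.5116, -0.3456),
  (x̄ - mu_0)^T · [...] = (2.3333)·(0.5116) + (-1.8333)·(-0.3456) = 1.8274.

Step 5 — scale by n: T² = 6 · 1.8274 = 10.9644.

T² ≈ 10.9644


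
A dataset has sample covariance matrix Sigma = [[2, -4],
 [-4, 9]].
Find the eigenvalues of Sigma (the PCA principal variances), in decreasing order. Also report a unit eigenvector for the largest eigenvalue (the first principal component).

Step 1 — characteristic polynomial of 2×2 Sigma:
  det(Sigma - λI) = λ² - trace · λ + det = 0.
  trace = 2 + 9 = 11, det = 2·9 - (-4)² = 2.
Step 2 — discriminant:
  Δ = trace² - 4·det = 121 - 8 = 113.
Step 3 — eigenvalues:
  λ = (trace ± √Δ)/2 = (11 ± 10.6301)/2,
  λ_1 = 10.8151,  λ_2 = 0.1849.

Step 4 — unit eigenvector for λ_1: solve (Sigma - λ_1 I)v = 0. First row:
  (2 - 10.8151)·v_x + (-4)·v_y = 0, i.e. (-8.8151)·v_x + (-4)·v_y = 0,
  so v ∝ (b, λ_1 - a) = (-4, 8.8151); multiply by -1 so the first entry is positive: u = (4, -8.8151).
  ||u|| = √((4)² + (-8.8151)²) = √(93.7055) ≈ 9.6802,
  v_1 = u/||u|| ≈ (0.4132, -0.9106) (||v_1|| = 1).

λ_1 = 10.8151,  λ_2 = 0.1849;  v_1 ≈ (0.4132, -0.9106)


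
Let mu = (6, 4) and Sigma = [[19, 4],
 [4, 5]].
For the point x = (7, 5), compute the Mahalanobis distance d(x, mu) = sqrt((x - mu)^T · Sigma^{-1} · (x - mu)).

Step 1 — centre the observation: (x - mu) = (1, 1).

Step 2 — invert Sigma. det(Sigma) = 19·5 - (4)² = 79.
  Sigma^{-1} = (1/det) · [[d, -b], [-b, a]] = [[0.0633, -0.0506],
 [-0.0506, 0.2405]].

Step 3 — form the quadratic (x - mu)^T · Sigma^{-1} · (x - mu):
  Sigma^{-1} · (x - mu) = (0.0127, 0.1899).
  (x - mu)^T · [Sigma^{-1} · (x - mu)] = (1)·(0.0127) + (1)·(0.1899) = 0.2025.

Step 4 — take square root: d = √(0.2025) ≈ 0.45.

d(x, mu) = √(0.2025) ≈ 0.45


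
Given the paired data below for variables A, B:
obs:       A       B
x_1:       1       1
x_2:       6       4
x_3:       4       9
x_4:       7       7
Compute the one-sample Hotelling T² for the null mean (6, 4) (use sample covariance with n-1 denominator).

Step 1 — sample mean vector:
  mean(A) = (1 + 6 + 4 + 7) / 4 = 18/4 = 4.5
  mean(B) = (1 + 4 + 9 + 7) / 4 = 21/4 = 5.25
  x̄ = (4.5, 5.25),  deviation x̄ - mu_0 = (4.5, 5.25) - (6, 4) = (-1.5, 1.25).

Step 2 — sample covariance matrix, S[i,j] = (1/(n-1)) · Σ_k (x_{k,i} - mean_i) · (x_{k,j} - mean_j), divisor n-1 = 3:
  S[A,A] = ((-3.5)·(-3.5) + (1.5)·(1.5) + (-0.5)·(-0.5) + (2.5)·(2.5)) / 3 = 21/3 = 7
  S[A,B] = ((-3.5)·(-4.25) + (1.5)·(-1.25) + (-0.5)·(3.75) + (2.5)·(1.75)) / 3 = 15.5/3 = 5.1667
  S[B,B] = ((-4.25)·(-4.25) + (-1.25)·(-1.25) + (3.75)·(3.75) + (1.75)·(1.75)) / 3 = 36.75/3 = 12.25
  S = [[7, 5.1667],
 [5.1667, 12.25]].

Step 3 — invert S. det(S) = 7·12.25 - (5.1667)² = 59.0556.
  S^{-1} = (1/det) · [[d, -b], [-b, a]] = [[0.2074, -0.0875],
 [-0.0875, 0.1185]].

Step 4 — quadratic form (x̄ - mu_0)^T · S^{-1} · (x̄ - mu_0):
  S^{-1} · (x̄ - mu_0) = (-0.4205, 0.2794),
  (x̄ - mu_0)^T · [...] = (-1.5)·(-0.4205) + (1.25)·(0.2794) = 0.98.

Step 5 — scale by n: T² = 4 · 0.98 = 3.92.

T² ≈ 3.92


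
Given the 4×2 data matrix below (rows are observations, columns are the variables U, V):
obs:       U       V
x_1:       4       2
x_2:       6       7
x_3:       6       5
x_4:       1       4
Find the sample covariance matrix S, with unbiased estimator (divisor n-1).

Step 1 — column means:
  mean(U) = (4 + 6 + 6 + 1) / 4 = 17/4 = 4.25
  mean(V) = (2 + 7 + 5 + 4) / 4 = 18/4 = 4.5

Step 2 — sample covariance S[i,j] = (1/(n-1)) · Σ_k (x_{k,i} - mean_i) · (x_{k,j} - mean_j), with n-1 = 3.
  S[U,U] = ((-0.25)·(-0.25) + (1.75)·(1.75) + (1.75)·(1.75) + (-3.25)·(-3.25)) / 3 = 16.75/3 = 5.5833
  S[U,V] = ((-0.25)·(-2.5) + (1.75)·(2.5) + (1.75)·(0.5) + (-3.25)·(-0.5)) / 3 = 7.5/3 = 2.5
  S[V,V] = ((-2.5)·(-2.5) + (2.5)·(2.5) + (0.5)·(0.5) + (-0.5)·(-0.5)) / 3 = 13/3 = 4.3333

S is symmetric (S[j,i] = S[i,j]). Assembling:

S = [[5.5833, 2.5],
 [2.5, 4.3333]]


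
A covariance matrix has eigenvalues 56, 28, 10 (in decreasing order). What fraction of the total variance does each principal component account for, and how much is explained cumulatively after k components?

Step 1 — total variance = trace(Sigma) = Σ λ_i = 56 + 28 + 10 = 94.

Step 2 — fraction explained by component i = λ_i / Σ λ:
  PC1: 56/94 = 0.5957
  PC2: 28/94 = 0.2979
  PC3: 10/94 = 0.1064

Step 3 — cumulative fraction after k components = (λ_1 + ... + λ_k) / Σ λ:
  k = 1: 56/94 = 0.5957
  k = 2: (56 + 28)/94 = 84/94 = 0.8936
  k = 3: (56 + 28 + 10)/94 = 94/94 = 1

Summary (fraction, with percent):

explained: PC1 0.5957 (59.57%), PC2 0.2979 (29.79%), PC3 0.1064 (10.64%);  cumulative: 0.5957, 0.8936, 1


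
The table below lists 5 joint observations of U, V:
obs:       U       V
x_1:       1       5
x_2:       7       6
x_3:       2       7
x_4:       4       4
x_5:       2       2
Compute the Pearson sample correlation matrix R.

Step 1 — column means:
  mean(U) = (1 + 7 + 2 + 4 + 2) / 5 = 16/5 = 3.2
  mean(V) = (5 + 6 + 7 + 4 + 2) / 5 = 24/5 = 4.8

Step 2 — sample variances and covariances s[i,j] = (1/(n-1)) · Σ_k (x_{k,i} - mean_i) · (x_{k,j} - mean_j), with n-1 = 4:
  s[U,U] = ((-2.2)·(-2.2) + (3.8)·(3.8) + (-1.2)·(-1.2) + (0.8)·(0.8) + (-1.2)·(-1.2)) / 4 = 22.8/4 = 5.7
  s[U,V] = ((-2.2)·(0.2) + (3.8)·(1.2) + (-1.2)·(2.2) + (0.8)·(-0.8) + (-1.2)·(-2.8)) / 4 = 4.2/4 = 1.05
  s[V,V] = ((0.2)·(0.2) + (1.2)·(1.2) + (2.2)·(2.2) + (-0.8)·(-0.8) + (-2.8)·(-2.8)) / 4 = 14.8/4 = 3.7
  Sample standard deviations s_i = √(s[i,i]):
  s(U) = √(5.7) = 2.3875
  s(V) = √(3.7) = 1.9235

Step 3 — r_{ij} = s_{ij} / (s_i · s_j):
  r[U,U] = 1 (diagonal).
  r[U,V] = 1.05 / (2.3875 · 1.9235) = 1.05 / 4.5924 = 0.2286
  r[V,V] = 1 (diagonal).

R is symmetric with unit diagonal. Assembling:

R = [[1, 0.2286],
 [0.2286, 1]]


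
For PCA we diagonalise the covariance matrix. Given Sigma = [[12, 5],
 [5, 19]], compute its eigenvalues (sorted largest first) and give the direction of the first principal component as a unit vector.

Step 1 — characteristic polynomial of 2×2 Sigma:
  det(Sigma - λI) = λ² - trace · λ + det = 0.
  trace = 12 + 19 = 31, det = 12·19 - (5)² = 203.
Step 2 — discriminant:
  Δ = trace² - 4·det = 961 - 812 = 149.
Step 3 — eigenvalues:
  λ = (trace ± √Δ)/2 = (31 ± 12.2066)/2,
  λ_1 = 21.6033,  λ_2 = 9.3967.

Step 4 — unit eigenvector for λ_1: solve (Sigma - λ_1 I)v = 0. First row:
  (12 - 21.6033)·v_x + (5)·v_y = 0, i.e. (-9.6033)·v_x + (5)·v_y = 0,
  so v ∝ (b, λ_1 - a) = (5, 9.6033) = u.
  ||u|| = √((5)² + (9.6033)²) = √(117.2229) ≈ 10.827,
  v_1 = u/||u|| ≈ (0.4618, 0.887) (||v_1|| = 1).

λ_1 = 21.6033,  λ_2 = 9.3967;  v_1 ≈ (0.4618, 0.887)


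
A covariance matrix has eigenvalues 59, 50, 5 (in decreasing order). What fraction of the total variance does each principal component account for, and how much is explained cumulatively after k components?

Step 1 — total variance = trace(Sigma) = Σ λ_i = 59 + 50 + 5 = 114.

Step 2 — fraction explained by component i = λ_i / Σ λ:
  PC1: 59/114 = 0.5175
  PC2: 50/114 = 0.4386
  PC3: 5/114 = 0.0439

Step 3 — cumulative fraction after k components = (λ_1 + ... + λ_k) / Σ λ:
  k = 1: 59/114 = 0.5175
  k = 2: (59 + 50)/114 = 109/114 = 0.9561
  k = 3: (59 + 50 + 5)/114 = 114/114 = 1

Summary (fraction, with percent):

explained: PC1 0.5175 (51.75%), PC2 0.4386 (43.86%), PC3 0.0439 (4.39%);  cumulative: 0.5175, 0.9561, 1


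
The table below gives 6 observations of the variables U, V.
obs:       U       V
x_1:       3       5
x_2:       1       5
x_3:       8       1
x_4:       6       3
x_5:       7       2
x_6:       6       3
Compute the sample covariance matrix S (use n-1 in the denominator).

Step 1 — column means:
  mean(U) = (3 + 1 + 8 + 6 + 7 + 6) / 6 = 31/6 = 5.1667
  mean(V) = (5 + 5 + 1 + 3 + 2 + 3) / 6 = 19/6 = 3.1667

Step 2 — sample covariance S[i,j] = (1/(n-1)) · Σ_k (x_{k,i} - mean_i) · (x_{k,j} - mean_j), with n-1 = 5.
  S[U,U] = ((-2.1667)·(-2.1667) + (-4.1667)·(-4.1667) + (2.8333)·(2.8333) + (0.8333)·(0.8333) + (1.8333)·(1.8333) + (0.8333)·(0.8333)) / 5 = 34.8333/5 = 6.9667
  S[U,V] = ((-2.1667)·(1.8333) + (-4.1667)·(1.8333) + (2.8333)·(-2.1667) + (0.8333)·(-0.1667) + (1.8333)·(-1.1667) + (0.8333)·(-0.1667)) / 5 = -20.1667/5 = -4.0333
  S[V,V] = ((1.8333)·(1.8333) + (1.8333)·(1.8333) + (-2.1667)·(-2.1667) + (-0.1667)·(-0.1667) + (-1.1667)·(-1.1667) + (-0.1667)·(-0.1667)) / 5 = 12.8333/5 = 2.5667

S is symmetric (S[j,i] = S[i,j]). Assembling:

S = [[6.9667, -4.0333],
 [-4.0333, 2.5667]]


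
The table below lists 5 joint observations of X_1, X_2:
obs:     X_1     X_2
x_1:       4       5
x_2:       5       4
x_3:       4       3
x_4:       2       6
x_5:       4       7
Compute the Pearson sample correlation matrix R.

Step 1 — column means:
  mean(X_1) = (4 + 5 + 4 + 2 + 4) / 5 = 19/5 = 3.8
  mean(X_2) = (5 + 4 + 3 + 6 + 7) / 5 = 25/5 = 5

Step 2 — sample variances and covariances s[i,j] = (1/(n-1)) · Σ_k (x_{k,i} - mean_i) · (x_{k,j} - mean_j), with n-1 = 4:
  s[X_1,X_1] = ((0.2)·(0.2) + (1.2)·(1.2) + (0.2)·(0.2) + (-1.8)·(-1.8) + (0.2)·(0.2)) / 4 = 4.8/4 = 1.2
  s[X_1,X_2] = ((0.2)·(0) + (1.2)·(-1) + (0.2)·(-2) + (-1.8)·(1) + (0.2)·(2)) / 4 = -3/4 = -0.75
  s[X_2,X_2] = ((0)·(0) + (-1)·(-1) + (-2)·(-2) + (1)·(1) + (2)·(2)) / 4 = 10/4 = 2.5
  Sample standard deviations s_i = √(s[i,i]):
  s(X_1) = √(1.2) = 1.0954
  s(X_2) = √(2.5) = 1.5811

Step 3 — r_{ij} = s_{ij} / (s_i · s_j):
  r[X_1,X_1] = 1 (diagonal).
  r[X_1,X_2] = -0.75 / (1.0954 · 1.5811) = -0.75 / 1.7321 = -0.433
  r[X_2,X_2] = 1 (diagonal).

R is symmetric with unit diagonal. Assembling:

R = [[1, -0.433],
 [-0.433, 1]]


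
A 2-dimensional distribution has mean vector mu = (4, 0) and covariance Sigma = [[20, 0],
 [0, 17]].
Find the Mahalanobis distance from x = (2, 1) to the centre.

Step 1 — centre the observation: (x - mu) = (-2, 1).

Step 2 — invert Sigma. det(Sigma) = 20·17 - (0)² = 340.
  Sigma^{-1} = (1/det) · [[d, -b], [-b, a]] = [[0.05, 0],
 [0, 0.0588]].

Step 3 — form the quadratic (x - mu)^T · Sigma^{-1} · (x - mu):
  Sigma^{-1} · (x - mu) = (-0.1, 0.0588).
  (x - mu)^T · [Sigma^{-1} · (x - mu)] = (-2)·(-0.1) + (1)·(0.0588) = 0.2588.

Step 4 — take square root: d = √(0.2588) ≈ 0.5087.

d(x, mu) = √(0.2588) ≈ 0.5087


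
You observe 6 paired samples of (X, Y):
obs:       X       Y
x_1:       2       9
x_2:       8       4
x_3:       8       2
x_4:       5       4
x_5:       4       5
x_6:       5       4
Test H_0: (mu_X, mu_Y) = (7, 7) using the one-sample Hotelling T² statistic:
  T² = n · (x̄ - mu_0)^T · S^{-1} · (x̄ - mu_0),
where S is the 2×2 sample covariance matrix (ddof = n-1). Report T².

Step 1 — sample mean vector:
  mean(X) = (2 + 8 + 8 + 5 + 4 + 5) / 6 = 32/6 = 5.3333
  mean(Y) = (9 + 4 + 2 + 4 + 5 + 4) / 6 = 28/6 = 4.6667
  x̄ = (5.3333, 4.6667),  deviation x̄ - mu_0 = (5.3333, 4.6667) - (7, 7) = (-1.6667, -2.3333).

Step 2 — sample covariance matrix, S[i,j] = (1/(n-1)) · Σ_k (x_{k,i} - mean_i) · (x_{k,j} - mean_j), divisor n-1 = 5:
  S[X,X] = ((-3.3333)·(-3.3333) + (2.6667)·(2.6667) + (2.6667)·(2.6667) + (-0.3333)·(-0.3333) + (-1.3333)·(-1.3333) + (-0.3333)·(-0.3333)) / 5 = 27.3333/5 = 5.4667
  S[X,Y] = ((-3.3333)·(4.3333) + (2.6667)·(-0.6667) + (2.6667)·(-2.6667) + (-0.3333)·(-0.6667) + (-1.3333)·(0.3333) + (-0.3333)·(-0.6667)) / 5 = -23.3333/5 = -4.6667
  S[Y,Y] = ((4.3333)·(4.3333) + (-0.6667)·(-0.6667) + (-2.6667)·(-2.6667) + (-0.6667)·(-0.6667) + (0.3333)·(0.3333) + (-0.6667)·(-0.6667)) / 5 = 27.3333/5 = 5.4667
  S = [[5.4667, -4.6667],
 [-4.6667, 5.4667]].

Step 3 — invert S. det(S) = 5.4667·5.4667 - (-4.6667)² = 8.1067.
  S^{-1} = (1/det) · [[d, -b], [-b, a]] = [[0.6743, 0.5757],
 [0.5757, 0.6743]].

Step 4 — quadratic form (x̄ - mu_0)^T · S^{-1} · (x̄ - mu_0):
  S^{-1} · (x̄ - mu_0) = (-2.4671, -2.5329),
  (x̄ - mu_0)^T · [...] = (-1.6667)·(-2.4671) + (-2.3333)·(-2.5329) = 10.0219.

Step 5 — scale by n: T² = 6 · 10.0219 = 60.1316.

T² ≈ 60.1316


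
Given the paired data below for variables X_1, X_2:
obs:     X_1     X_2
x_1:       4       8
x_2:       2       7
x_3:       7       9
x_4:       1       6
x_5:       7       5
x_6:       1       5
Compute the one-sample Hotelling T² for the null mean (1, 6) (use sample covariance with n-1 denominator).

Step 1 — sample mean vector:
  mean(X_1) = (4 + 2 + 7 + 1 + 7 + 1) / 6 = 22/6 = 3.6667
  mean(X_2) = (8 + 7 + 9 + 6 + 5 + 5) / 6 = 40/6 = 6.6667
  x̄ = (3.6667, 6.6667),  deviation x̄ - mu_0 = (3.6667, 6.6667) - (1, 6) = (2.6667, 0.6667).

Step 2 — sample covariance matrix, S[i,j] = (1/(n-1)) · Σ_k (x_{k,i} - mean_i) · (x_{k,j} - mean_j), divisor n-1 = 5:
  S[X_1,X_1] = ((0.3333)·(0.3333) + (-1.6667)·(-1.6667) + (3.3333)·(3.3333) + (-2.6667)·(-2.6667) + (3.3333)·(3.3333) + (-2.6667)·(-2.6667)) / 5 = 39.3333/5 = 7.8667
  S[X_1,X_2] = ((0.3333)·(1.3333) + (-1.6667)·(0.3333) + (3.3333)·(2.3333) + (-2.6667)·(-0.6667) + (3.3333)·(-1.6667) + (-2.6667)·(-1.6667)) / 5 = 8.3333/5 = 1.6667
  S[X_2,X_2] = ((1.3333)·(1.3333) + (0.3333)·(0.3333) + (2.3333)·(2.3333) + (-0.6667)·(-0.6667) + (-1.6667)·(-1.6667) + (-1.6667)·(-1.6667)) / 5 = 13.3333/5 = 2.6667
  S = [[7.8667, 1.6667],
 [1.6667, 2.6667]].

Step 3 — invert S. det(S) = 7.8667·2.6667 - (1.6667)² = 18.2.
  S^{-1} = (1/det) · [[d, -b], [-b, a]] = [[0.1465, -0.0916],
 [-0.0916, 0.4322]].

Step 4 — quadratic form (x̄ - mu_0)^T · S^{-1} · (x̄ - mu_0):
  S^{-1} · (x̄ - mu_0) = (0.3297, 0.044),
  (x̄ - mu_0)^T · [...] = (2.6667)·(0.3297) + (0.6667)·(0.044) = 0.9084.

Step 5 — scale by n: T² = 6 · 0.9084 = 5.4505.

T² ≈ 5.4505


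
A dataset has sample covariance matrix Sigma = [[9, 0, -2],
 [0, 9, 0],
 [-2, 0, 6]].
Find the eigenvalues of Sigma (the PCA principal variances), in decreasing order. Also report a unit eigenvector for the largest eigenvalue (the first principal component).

Step 1 — characteristic polynomial p(λ) = det(λI - Sigma) = λ³ - tr·λ² + c_1·λ - det, where tr = trace, c_1 = sum of the principal 2×2 minors, det = det(Sigma):
  tr = 9 + 9 + 6 = 24,
  c_1 = (9·9 - (0)²) + (9·6 - (-2)²) + (9·6 - (0)²) = 81 + 50 + 54 = 185,
  det = 9·(9·6 - (0)²) - (0)·((0)·6 - (0)·(-2)) + (-2)·((0)·(0) - 9·(-2)) = 9·(54) - (0)·(0) + (-2)·(18) = 450.
  So p(λ) = λ³ - 24λ² + 185λ - 450.
Step 2 — look for an integer root (rational root theorem: any rational root is an integer divisor of 450). Testing λ = 5:
  p(5) = 125 - 600 + 925 - 450 = 0  ✓
  Dividing out (λ - 5): p(λ) = (λ - 5)(λ² - 19λ + 90).
Step 3 — remaining eigenvalues from the quadratic λ² - 19λ + 90 = 0:
  Δ = 19² - 4·90 = 361 - 360 = 1,  λ = (19 ± √1)/2 = (19 ± 1)/2 = 10 or 9.
  Sorted: λ_1 = 10,  λ_2 = 9,  λ_3 = 5  (check: sum = 24 = tr ✓).

Step 4 — unit eigenvector for λ_1 = 10: v spans the null space of (Sigma - λ_1 I), whose rows are
  r_1 = (-1, 0, -2),  r_2 = (0, -1, 0),  r_3 = (-2, 0, -4).
  v is orthogonal to every row, so take v ∝ r_1 × r_2 = ((0)·(0) - (-2)·(-1), (-2)·(0) - (-1)·(0), (-1)·(-1) - (0)·(0)) = (-2, 0, 1).
  Rescale (multiply by -1 so the first nonzero entry is positive): u = (2, 0, -1).
  ||u|| = √((2)² + (0)² + (-1)²) = √(5) ≈ 2.2361,  v_1 = u/||u|| ≈ (0.8944, 0, -0.4472) (||v_1|| = 1).

λ_1 = 10,  λ_2 = 9,  λ_3 = 5;  v_1 ≈ (0.8944, 0, -0.4472)


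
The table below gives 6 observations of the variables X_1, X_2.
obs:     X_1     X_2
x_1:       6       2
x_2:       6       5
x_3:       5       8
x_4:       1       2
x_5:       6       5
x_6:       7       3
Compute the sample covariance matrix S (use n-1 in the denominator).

Step 1 — column means:
  mean(X_1) = (6 + 6 + 5 + 1 + 6 + 7) / 6 = 31/6 = 5.1667
  mean(X_2) = (2 + 5 + 8 + 2 + 5 + 3) / 6 = 25/6 = 4.1667

Step 2 — sample covariance S[i,j] = (1/(n-1)) · Σ_k (x_{k,i} - mean_i) · (x_{k,j} - mean_j), with n-1 = 5.
  S[X_1,X_1] = ((0.8333)·(0.8333) + (0.8333)·(0.8333) + (-0.1667)·(-0.1667) + (-4.1667)·(-4.1667) + (0.8333)·(0.8333) + (1.8333)·(1.8333)) / 5 = 22.8333/5 = 4.5667
  S[X_1,X_2] = ((0.8333)·(-2.1667) + (0.8333)·(0.8333) + (-0.1667)·(3.8333) + (-4.1667)·(-2.1667) + (0.8333)·(0.8333) + (1.8333)·(-1.1667)) / 5 = 5.8333/5 = 1.1667
  S[X_2,X_2] = ((-2.1667)·(-2.1667) + (0.8333)·(0.8333) + (3.8333)·(3.8333) + (-2.1667)·(-2.1667) + (0.8333)·(0.8333) + (-1.1667)·(-1.1667)) / 5 = 26.8333/5 = 5.3667

S is symmetric (S[j,i] = S[i,j]). Assembling:

S = [[4.5667, 1.1667],
 [1.1667, 5.3667]]


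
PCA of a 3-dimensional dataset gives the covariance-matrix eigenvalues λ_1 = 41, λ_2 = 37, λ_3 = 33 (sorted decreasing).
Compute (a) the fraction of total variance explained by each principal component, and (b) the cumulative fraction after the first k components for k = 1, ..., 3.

Step 1 — total variance = trace(Sigma) = Σ λ_i = 41 + 37 + 33 = 111.

Step 2 — fraction explained by component i = λ_i / Σ λ:
  PC1: 41/111 = 0.3694
  PC2: 37/111 = 0.3333
  PC3: 33/111 = 0.2973

Step 3 — cumulative fraction after k components = (λ_1 + ... + λ_k) / Σ λ:
  k = 1: 41/111 = 0.3694
  k = 2: (41 + 37)/111 = 78/111 = 0.7027
  k = 3: (41 + 37 + 33)/111 = 111/111 = 1

Summary (fraction, with percent):

explained: PC1 0.3694 (36.94%), PC2 0.3333 (33.33%), PC3 0.2973 (29.73%);  cumulative: 0.3694, 0.7027, 1


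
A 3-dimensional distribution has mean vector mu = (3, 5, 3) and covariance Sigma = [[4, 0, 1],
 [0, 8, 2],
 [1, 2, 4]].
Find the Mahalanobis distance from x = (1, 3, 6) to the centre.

Step 1 — centre the observation: (x - mu) = (-2, -2, 3).

Step 2 — invert Sigma (cofactor / det for 3×3, or solve directly):
  Sigma^{-1} = [[0.2692, 0.0192, -0.0769],
 [0.0192, 0.1442, -0.0769],
 [-0.0769, -0.0769, 0.3077]].

Step 3 — form the quadratic (x - mu)^T · Sigma^{-1} · (x - mu):
  Sigma^{-1} · (x - mu) = (-0.8077, -0.5577, 1.2308).
  (x - mu)^T · [Sigma^{-1} · (x - mu)] = (-2)·(-0.8077) + (-2)·(-0.5577) + (3)·(1.2308) = 6.4231.

Step 4 — take square root: d = √(6.4231) ≈ 2.5344.

d(x, mu) = √(6.4231) ≈ 2.5344


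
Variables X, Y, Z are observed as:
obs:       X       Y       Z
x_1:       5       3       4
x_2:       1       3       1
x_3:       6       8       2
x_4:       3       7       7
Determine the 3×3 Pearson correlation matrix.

Step 1 — column means:
  mean(X) = (5 + 1 + 6 + 3) / 4 = 15/4 = 3.75
  mean(Y) = (3 + 3 + 8 + 7) / 4 = 21/4 = 5.25
  mean(Z) = (4 + 1 + 2 + 7) / 4 = 14/4 = 3.5

Step 2 — sample variances and covariances s[i,j] = (1/(n-1)) · Σ_k (x_{k,i} - mean_i) · (x_{k,j} - mean_j), with n-1 = 3:
  s[X,X] = ((1.25)·(1.25) + (-2.75)·(-2.75) + (2.25)·(2.25) + (-0.75)·(-0.75)) / 3 = 14.75/3 = 4.9167
  s[X,Y] = ((1.25)·(-2.25) + (-2.75)·(-2.25) + (2.25)·(2.75) + (-0.75)·(1.75)) / 3 = 8.25/3 = 2.75
  s[X,Z] = ((1.25)·(0.5) + (-2.75)·(-2.5) + (2.25)·(-1.5) + (-0.75)·(3.5)) / 3 = 1.5/3 = 0.5
  s[Y,Y] = ((-2.25)·(-2.25) + (-2.25)·(-2.25) + (2.75)·(2.75) + (1.75)·(1.75)) / 3 = 20.75/3 = 6.9167
  s[Y,Z] = ((-2.25)·(0.5) + (-2.25)·(-2.5) + (2.75)·(-1.5) + (1.75)·(3.5)) / 3 = 6.5/3 = 2.1667
  s[Z,Z] = ((0.5)·(0.5) + (-2.5)·(-2.5) + (-1.5)·(-1.5) + (3.5)·(3.5)) / 3 = 21/3 = 7
  Sample standard deviations s_i = √(s[i,i]):
  s(X) = √(4.9167) = 2.2174
  s(Y) = √(6.9167) = 2.63
  s(Z) = √(7) = 2.6458

Step 3 — r_{ij} = s_{ij} / (s_i · s_j):
  r[X,X] = 1 (diagonal).
  r[X,Y] = 2.75 / (2.2174 · 2.63) = 2.75 / 5.8315 = 0.4716
  r[X,Z] = 0.5 / (2.2174 · 2.6458) = 0.5 / 5.8666 = 0.0852
  r[Y,Y] = 1 (diagonal).
  r[Y,Z] = 2.1667 / (2.63 · 2.6458) = 2.1667 / 6.9582 = 0.3114
  r[Z,Z] = 1 (diagonal).

R is symmetric with unit diagonal. Assembling:

R = [[1, 0.4716, 0.0852],
 [0.4716, 1, 0.3114],
 [0.0852, 0.3114, 1]]


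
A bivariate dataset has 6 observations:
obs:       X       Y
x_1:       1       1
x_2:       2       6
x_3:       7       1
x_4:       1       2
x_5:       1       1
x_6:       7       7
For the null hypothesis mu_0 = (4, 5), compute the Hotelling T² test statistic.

Step 1 — sample mean vector:
  mean(X) = (1 + 2 + 7 + 1 + 1 + 7) / 6 = 19/6 = 3.1667
  mean(Y) = (1 + 6 + 1 + 2 + 1 + 7) / 6 = 18/6 = 3
  x̄ = (3.1667, 3),  deviation x̄ - mu_0 = (3.1667, 3) - (4, 5) = (-0.8333, -2).

Step 2 — sample covariance matrix, S[i,j] = (1/(n-1)) · Σ_k (x_{k,i} - mean_i) · (x_{k,j} - mean_j), divisor n-1 = 5:
  S[X,X] = ((-2.1667)·(-2.1667) + (-1.1667)·(-1.1667) + (3.8333)·(3.8333) + (-2.1667)·(-2.1667) + (-2.1667)·(-2.1667) + (3.8333)·(3.8333)) / 5 = 44.8333/5 = 8.9667
  S[X,Y] = ((-2.1667)·(-2) + (-1.1667)·(3) + (3.8333)·(-2) + (-2.1667)·(-1) + (-2.1667)·(-2) + (3.8333)·(4)) / 5 = 15/5 = 3
  S[Y,Y] = ((-2)·(-2) + (3)·(3) + (-2)·(-2) + (-1)·(-1) + (-2)·(-2) + (4)·(4)) / 5 = 38/5 = 7.6
  S = [[8.9667, 3],
 [3, 7.6]].

Step 3 — invert S. det(S) = 8.9667·7.6 - (3)² = 59.1467.
  S^{-1} = (1/det) · [[d, -b], [-b, a]] = [[0.1285, -0.0507],
 [-0.0507, 0.1516]].

Step 4 — quadratic form (x̄ - mu_0)^T · S^{-1} · (x̄ - mu_0):
  S^{-1} · (x̄ - mu_0) = (-0.0056, -0.2609),
  (x̄ - mu_0)^T · [...] = (-0.8333)·(-0.0056) + (-2)·(-0.2609) = 0.5266.

Step 5 — scale by n: T² = 6 · 0.5266 = 3.1594.

T² ≈ 3.1594


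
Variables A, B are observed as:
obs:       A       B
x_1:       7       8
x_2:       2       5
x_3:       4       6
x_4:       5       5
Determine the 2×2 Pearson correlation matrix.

Step 1 — column means:
  mean(A) = (7 + 2 + 4 + 5) / 4 = 18/4 = 4.5
  mean(B) = (8 + 5 + 6 + 5) / 4 = 24/4 = 6

Step 2 — sample variances and covariances s[i,j] = (1/(n-1)) · Σ_k (x_{k,i} - mean_i) · (x_{k,j} - mean_j), with n-1 = 3:
  s[A,A] = ((2.5)·(2.5) + (-2.5)·(-2.5) + (-0.5)·(-0.5) + (0.5)·(0.5)) / 3 = 13/3 = 4.3333
  s[A,B] = ((2.5)·(2) + (-2.5)·(-1) + (-0.5)·(0) + (0.5)·(-1)) / 3 = 7/3 = 2.3333
  s[B,B] = ((2)·(2) + (-1)·(-1) + (0)·(0) + (-1)·(-1)) / 3 = 6/3 = 2
  Sample standard deviations s_i = √(s[i,i]):
  s(A) = √(4.3333) = 2.0817
  s(B) = √(2) = 1.4142

Step 3 — r_{ij} = s_{ij} / (s_i · s_j):
  r[A,A] = 1 (diagonal).
  r[A,B] = 2.3333 / (2.0817 · 1.4142) = 2.3333 / 2.9439 = 0.7926
  r[B,B] = 1 (diagonal).

R is symmetric with unit diagonal. Assembling:

R = [[1, 0.7926],
 [0.7926, 1]]
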